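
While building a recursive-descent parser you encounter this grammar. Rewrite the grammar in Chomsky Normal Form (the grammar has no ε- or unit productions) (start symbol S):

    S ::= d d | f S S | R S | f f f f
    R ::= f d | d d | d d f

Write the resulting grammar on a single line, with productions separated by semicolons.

Introduce a nonterminal for each terminal appearing in a rule of length ≥ 2: X1 → d, X2 → f.
Binarize each right-hand side of length ≥ 3 by chaining fresh nonterminals (Y1, Y2, …): affected rules were S → X2 S S; S → X2 X2 X2 X2; R → X1 X1 X2.

S ::= X1 X1 | X2 Y1 | R S | X2 Y2; R ::= X2 X1 | X1 X1 | X1 Y4; X1 ::= d; X2 ::= f; Y1 ::= S S; Y2 ::= X2 Y3; Y3 ::= X2 X2; Y4 ::= X1 X2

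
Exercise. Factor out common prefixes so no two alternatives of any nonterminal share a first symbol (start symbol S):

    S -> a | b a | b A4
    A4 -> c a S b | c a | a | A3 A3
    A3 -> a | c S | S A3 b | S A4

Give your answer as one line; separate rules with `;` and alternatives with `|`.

S -> a | b S'; A4 -> a | A3 A3 | c a A4'; A3 -> a | c S | S A3'; S' -> a | A4; A4' -> S b | eps; A3' -> A3 b | A4

S has alternatives sharing prefix 'b': factor to S → b S' with S' → a | A4.
A4 has alternatives sharing prefix 'c a': factor to A4 → c a A4' with A4' → S b | ε.
A3 has alternatives sharing prefix 'S': factor to A3 → S A3' with A3' → A3 b | A4.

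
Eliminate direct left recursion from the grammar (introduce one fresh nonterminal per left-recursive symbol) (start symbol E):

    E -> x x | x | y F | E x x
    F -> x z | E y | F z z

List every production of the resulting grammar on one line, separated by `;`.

Directly left-recursive nonterminals: E, F.
For E: α = {x x}, β = {x x, x, y F}. Rewrite as E → β E' and E' → α E' | ε.
For F: α = {z z}, β = {x z, E y}. Rewrite as F → β F' and F' → α F' | ε.

E -> x x E' | x E' | y F E'; F -> x z F' | E y F'; E' -> x x E' | eps; F' -> z z F' | eps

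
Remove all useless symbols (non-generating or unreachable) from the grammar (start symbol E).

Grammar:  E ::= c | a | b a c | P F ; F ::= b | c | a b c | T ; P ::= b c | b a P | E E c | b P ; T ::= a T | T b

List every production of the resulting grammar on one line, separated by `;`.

E ::= c | a | b a c | P F; F ::= b | c | a b c; P ::= b c | b a P | E E c | b P

Generating nonterminals: {E, F, P}.
Reachable from E after that: {E, F, P}.
Removed useless symbols: {T} and every production mentioning them.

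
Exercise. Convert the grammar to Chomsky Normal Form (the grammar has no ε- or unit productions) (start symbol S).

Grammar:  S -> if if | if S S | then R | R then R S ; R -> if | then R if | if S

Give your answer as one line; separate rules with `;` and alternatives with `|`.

Introduce a nonterminal for each terminal appearing in a rule of length ≥ 2: X1 → if, X2 → then.
Binarize each right-hand side of length ≥ 3 by chaining fresh nonterminals (Y1, Y2, …): affected rules were S → X1 S S; S → R X2 R S; R → X2 R X1.

S -> X1 X1 | X1 Y1 | X2 R | R Y2; R -> if | X2 Y4 | X1 S; X1 -> if; X2 -> then; Y1 -> S S; Y2 -> X2 Y3; Y3 -> R S; Y4 -> R X1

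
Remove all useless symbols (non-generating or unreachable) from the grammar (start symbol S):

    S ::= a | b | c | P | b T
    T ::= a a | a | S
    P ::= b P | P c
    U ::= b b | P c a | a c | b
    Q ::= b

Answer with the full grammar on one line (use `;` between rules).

S ::= a | b | c | b T; T ::= a a | a | S

Generating nonterminals: {Q, S, T, U}.
Reachable from S after that: {S, T}.
Removed useless symbols: {P, Q, U} and every production mentioning them.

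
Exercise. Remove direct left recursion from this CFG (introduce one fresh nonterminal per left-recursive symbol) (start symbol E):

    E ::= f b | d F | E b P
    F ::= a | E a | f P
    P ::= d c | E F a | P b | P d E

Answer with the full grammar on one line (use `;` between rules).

Directly left-recursive nonterminals: E, P.
For E: α = {b P}, β = {f b, d F}. Rewrite as E → β E' and E' → α E' | ε.
For P: α = {b, d E}, β = {d c, E F a}. Rewrite as P → β P' and P' → α P' | ε.

E ::= f b E' | d F E'; F ::= a | E a | f P; P ::= d c P' | E F a P'; E' ::= b P E' | ε; P' ::= b P' | d E P' | ε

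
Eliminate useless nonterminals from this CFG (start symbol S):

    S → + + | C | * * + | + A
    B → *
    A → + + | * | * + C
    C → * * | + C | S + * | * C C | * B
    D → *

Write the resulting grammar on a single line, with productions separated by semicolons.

Generating nonterminals: {A, B, C, D, S}.
Reachable from S after that: {A, B, C, S}.
Removed useless symbols: {D} and every production mentioning them.

S → + + | C | * * + | + A; B → *; A → + + | * | * + C; C → * * | + C | S + * | * C C | * B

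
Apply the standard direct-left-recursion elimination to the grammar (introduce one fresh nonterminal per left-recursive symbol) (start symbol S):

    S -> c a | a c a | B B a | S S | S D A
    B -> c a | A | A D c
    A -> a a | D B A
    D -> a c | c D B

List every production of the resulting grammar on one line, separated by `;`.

S -> c a S' | a c a S' | B B a S'; B -> c a | A | A D c; A -> a a | D B A; D -> a c | c D B; S' -> S S' | D A S' | epsilon

Left recursion appears on S.
For S: α = {S, D A}, β = {c a, a c a, B B a}. Rewrite as S → β S' and S' → α S' | ε.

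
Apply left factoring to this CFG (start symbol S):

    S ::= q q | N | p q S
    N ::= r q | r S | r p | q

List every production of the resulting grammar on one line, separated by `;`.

S ::= q q | N | p q S; N ::= q | r N'; N' ::= q | S | p

N has alternatives sharing prefix 'r': factor to N → r N' with N' → q | S | p.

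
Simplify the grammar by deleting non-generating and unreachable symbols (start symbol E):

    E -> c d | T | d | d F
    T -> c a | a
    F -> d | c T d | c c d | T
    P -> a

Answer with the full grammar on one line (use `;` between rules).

E -> c d | T | d | d F; T -> c a | a; F -> d | c T d | c c d | T

Generating nonterminals: {E, F, P, T}.
Reachable from E after that: {E, F, T}.
Removed useless symbols: {P} and every production mentioning them.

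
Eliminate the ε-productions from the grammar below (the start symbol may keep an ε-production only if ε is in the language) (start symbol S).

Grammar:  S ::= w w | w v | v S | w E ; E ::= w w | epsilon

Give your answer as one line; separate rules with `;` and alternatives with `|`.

The nullable symbols are {E}.
ε ∉ L(G), so no ε-production is kept.
For each production, add variants omitting each subset of nullable occurrences: S → w E gives w E | w.

S ::= w w | w v | v S | w E | w; E ::= w w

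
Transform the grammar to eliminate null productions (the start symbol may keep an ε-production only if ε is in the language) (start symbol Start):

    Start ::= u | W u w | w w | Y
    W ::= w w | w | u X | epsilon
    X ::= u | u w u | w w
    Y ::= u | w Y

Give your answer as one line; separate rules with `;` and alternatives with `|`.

Start ::= u | W u w | u w | w w | Y; W ::= w w | w | u X; X ::= u | u w u | w w; Y ::= u | w Y

Nullable nonterminals: {W}.
ε ∉ L(G), so no ε-production is kept.
For each production, add variants omitting each subset of nullable occurrences: Start → W u w gives W u w | u w.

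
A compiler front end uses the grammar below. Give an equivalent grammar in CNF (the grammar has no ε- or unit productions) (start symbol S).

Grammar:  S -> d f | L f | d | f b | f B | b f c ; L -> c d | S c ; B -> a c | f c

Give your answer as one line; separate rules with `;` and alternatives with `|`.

Introduce a nonterminal for each terminal appearing in a rule of length ≥ 2: X1 → d, X2 → f, X3 → b, X4 → c, X5 → a.
Binarize each right-hand side of length ≥ 3 by chaining fresh nonterminals (Y1, Y2, …): affected rules were S → X3 X2 X4.

S -> X1 X2 | L X2 | d | X2 X3 | X2 B | X3 Y1; L -> X4 X1 | S X4; B -> X5 X4 | X2 X4; X1 -> d; X2 -> f; X3 -> b; X4 -> c; X5 -> a; Y1 -> X2 X4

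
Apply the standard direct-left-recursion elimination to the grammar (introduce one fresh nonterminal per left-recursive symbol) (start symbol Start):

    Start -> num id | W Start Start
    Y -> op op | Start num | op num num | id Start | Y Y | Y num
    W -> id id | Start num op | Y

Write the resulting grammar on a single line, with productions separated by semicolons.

Start -> num id | W Start Start; Y -> op op Y1 | Start num Y1 | op num num Y1 | id Start Y1; W -> id id | Start num op | Y; Y1 -> Y Y1 | num Y1 | ε

Y is directly left-recursive.
For Y: α = {Y, num}, β = {op op, Start num, op num num, id Start}. Rewrite as Y → β Y1 and Y1 → α Y1 | ε.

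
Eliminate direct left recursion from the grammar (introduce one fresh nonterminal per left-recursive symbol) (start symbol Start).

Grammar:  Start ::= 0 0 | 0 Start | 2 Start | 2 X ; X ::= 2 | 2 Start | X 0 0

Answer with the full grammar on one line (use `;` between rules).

Start ::= 0 0 | 0 Start | 2 Start | 2 X; X ::= 2 X1 | 2 Start X1; X1 ::= 0 0 X1 | ε

X is directly left-recursive.
For X: α = {0 0}, β = {2, 2 Start}. Rewrite as X → β X1 and X1 → α X1 | ε.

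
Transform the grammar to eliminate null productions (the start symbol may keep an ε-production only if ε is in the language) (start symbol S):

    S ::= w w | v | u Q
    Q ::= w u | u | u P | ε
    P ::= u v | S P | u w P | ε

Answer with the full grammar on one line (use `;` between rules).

The nullable symbols are {P, Q}.
ε ∉ L(G), so no ε-production is kept.
Add the nullable-subset variants: S → u Q gives u Q | u. P → S P gives S P | S. P → u w P gives u w P | u w.

S ::= w w | v | u Q | u; Q ::= w u | u | u P; P ::= u v | S P | S | u w P | u w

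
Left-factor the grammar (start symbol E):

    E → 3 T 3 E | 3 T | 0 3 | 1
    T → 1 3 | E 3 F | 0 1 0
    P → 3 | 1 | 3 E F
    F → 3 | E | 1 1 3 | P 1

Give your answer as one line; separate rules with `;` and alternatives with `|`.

E has alternatives sharing prefix '3 T': factor to E → 3 T E' with E' → 3 E | ε.
P has alternatives sharing prefix '3': factor to P → 3 P' with P' → ε | E F.

E → 0 3 | 1 | 3 T E'; T → 1 3 | E 3 F | 0 1 0; P → 1 | 3 P'; F → 3 | E | 1 1 3 | P 1; E' → 3 E | ε; P' → ε | E F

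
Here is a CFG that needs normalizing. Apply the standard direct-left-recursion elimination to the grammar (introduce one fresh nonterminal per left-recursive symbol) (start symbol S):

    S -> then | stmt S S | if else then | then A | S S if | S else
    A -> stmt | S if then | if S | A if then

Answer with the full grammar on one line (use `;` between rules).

S -> then S' | stmt S S S' | if else then S' | then A S'; A -> stmt A' | S if then A' | if S A'; S' -> S if S' | else S' | ε; A' -> if then A' | ε

Left recursion appears on S, A.
For S: α = {S if, else}, β = {then, stmt S S, if else then, then A}. Rewrite as S → β S' and S' → α S' | ε.
For A: α = {if then}, β = {stmt, S if then, if S}. Rewrite as A → β A' and A' → α A' | ε.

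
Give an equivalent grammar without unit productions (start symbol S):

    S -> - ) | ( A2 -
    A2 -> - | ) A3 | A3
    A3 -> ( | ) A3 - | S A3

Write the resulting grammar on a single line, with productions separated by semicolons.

S -> - ) | ( A2 -; A2 -> - | ) A3 | ( | ) A3 - | S A3; A3 -> ( | ) A3 - | S A3

Unit pairs: A2 ⇒* {A3}.
For every A with A ⇒* B via unit rules, add B's non-unit alternatives to A; then delete every rule of the form X → Y.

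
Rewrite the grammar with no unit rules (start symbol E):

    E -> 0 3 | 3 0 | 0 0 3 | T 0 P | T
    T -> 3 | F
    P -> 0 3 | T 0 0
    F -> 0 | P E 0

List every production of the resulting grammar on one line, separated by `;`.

E -> 0 3 | 3 0 | 0 0 3 | T 0 P | 0 | P E 0 | 3; T -> 0 | P E 0 | 3; P -> 0 3 | T 0 0; F -> 0 | P E 0

Unit pairs: E ⇒* {F, T}; T ⇒* {F}.
For each unit pair (A, B), copy every non-unit production of B to A, then drop all unit productions.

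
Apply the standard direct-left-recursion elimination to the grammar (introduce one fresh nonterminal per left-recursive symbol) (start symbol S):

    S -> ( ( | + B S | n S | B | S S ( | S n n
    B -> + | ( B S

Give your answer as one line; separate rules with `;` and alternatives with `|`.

S -> ( ( S' | + B S S' | n S S' | B S'; B -> + | ( B S; S' -> S ( S' | n n S' | ε

Left recursion appears on S.
For S: α = {S (, n n}, β = {( (, + B S, n S, B}. Rewrite as S → β S' and S' → α S' | ε.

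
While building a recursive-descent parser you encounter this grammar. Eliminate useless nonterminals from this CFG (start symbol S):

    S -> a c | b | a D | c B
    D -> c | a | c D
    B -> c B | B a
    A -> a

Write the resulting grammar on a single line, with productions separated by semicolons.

S -> a c | b | a D; D -> c | a | c D

Generating nonterminals: {A, D, S}.
Reachable from S after that: {D, S}.
Removed useless symbols: {A, B} and every production mentioning them.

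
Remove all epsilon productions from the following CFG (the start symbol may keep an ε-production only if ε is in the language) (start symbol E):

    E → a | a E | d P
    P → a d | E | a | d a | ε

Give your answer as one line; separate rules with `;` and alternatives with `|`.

Nullable set = {P}.
ε ∉ L(G), so no ε-production is kept.
Expand every rule over subsets of its nullable positions: E → d P gives d P | d.

E → a | a E | d P | d; P → a d | E | a | d a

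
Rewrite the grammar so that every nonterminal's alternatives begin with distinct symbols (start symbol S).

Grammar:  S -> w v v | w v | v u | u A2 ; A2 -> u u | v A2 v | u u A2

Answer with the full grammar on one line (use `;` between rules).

S has alternatives sharing prefix 'w v': factor to S → w v S' with S' → v | ε.
A2 has alternatives sharing prefix 'u u': factor to A2 → u u A2' with A2' → ε | A2.

S -> v u | u A2 | w v S'; A2 -> v A2 v | u u A2'; S' -> v | ε; A2' -> ε | A2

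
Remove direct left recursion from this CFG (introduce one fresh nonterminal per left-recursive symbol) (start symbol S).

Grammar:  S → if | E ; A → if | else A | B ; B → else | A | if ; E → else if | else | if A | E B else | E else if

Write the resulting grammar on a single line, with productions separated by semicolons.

S → if | E; A → if | else A | B; B → else | A | if; E → else if E' | else E' | if A E'; E' → B else E' | else if E' | eps

Left recursion appears on E.
For E: α = {B else, else if}, β = {else if, else, if A}. Rewrite as E → β E' and E' → α E' | ε.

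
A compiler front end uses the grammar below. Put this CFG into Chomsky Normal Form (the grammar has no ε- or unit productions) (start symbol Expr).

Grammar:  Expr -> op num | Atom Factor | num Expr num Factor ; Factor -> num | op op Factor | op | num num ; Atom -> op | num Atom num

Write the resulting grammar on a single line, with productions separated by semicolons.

Expr -> X1 X2 | Atom Factor | X2 Y1; Factor -> num | X1 Y3 | op | X2 X2; Atom -> op | X2 Y4; X1 -> op; X2 -> num; Y1 -> Expr Y2; Y2 -> X2 Factor; Y3 -> X1 Factor; Y4 -> Atom X2

Introduce a nonterminal for each terminal appearing in a rule of length ≥ 2: X1 → op, X2 → num.
Binarize each right-hand side of length ≥ 3 by chaining fresh nonterminals (Y1, Y2, …): affected rules were Expr → X2 Expr X2 Factor; Factor → X1 X1 Factor; Atom → X2 Atom X2.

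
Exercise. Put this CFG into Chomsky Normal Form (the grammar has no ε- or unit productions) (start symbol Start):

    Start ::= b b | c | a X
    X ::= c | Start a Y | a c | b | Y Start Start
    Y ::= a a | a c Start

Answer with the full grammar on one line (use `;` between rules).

Introduce a nonterminal for each terminal appearing in a rule of length ≥ 2: X1 → b, X2 → a, X3 → c.
Binarize each right-hand side of length ≥ 3 by chaining fresh nonterminals (Y1, Y2, …): affected rules were X → Start X2 Y; X → Y Start Start; Y → X2 X3 Start.

Start ::= X1 X1 | c | X2 X; X ::= c | Start Y1 | X2 X3 | b | Y Y2; Y ::= X2 X2 | X2 Y3; X1 ::= b; X2 ::= a; X3 ::= c; Y1 ::= X2 Y; Y2 ::= Start Start; Y3 ::= X3 Start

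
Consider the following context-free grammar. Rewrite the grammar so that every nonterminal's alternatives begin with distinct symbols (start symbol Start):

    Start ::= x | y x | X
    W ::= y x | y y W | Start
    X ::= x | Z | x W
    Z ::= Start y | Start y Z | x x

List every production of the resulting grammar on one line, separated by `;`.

W has alternatives sharing prefix 'y': factor to W → y W1 with W1 → x | y W.
X has alternatives sharing prefix 'x': factor to X → x X1 with X1 → ε | W.
Z has alternatives sharing prefix 'Start y': factor to Z → Start y Z1 with Z1 → ε | Z.

Start ::= x | y x | X; W ::= Start | y W1; X ::= Z | x X1; Z ::= x x | Start y Z1; W1 ::= x | y W; X1 ::= ε | W; Z1 ::= ε | Z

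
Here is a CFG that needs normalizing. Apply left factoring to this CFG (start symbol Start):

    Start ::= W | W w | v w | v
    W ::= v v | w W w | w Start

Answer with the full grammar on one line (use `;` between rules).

Start has alternatives sharing prefix 'W': factor to Start → W Start1 with Start1 → ε | w.
Start has alternatives sharing prefix 'v': factor to Start → v Start2 with Start2 → w | ε.
W has alternatives sharing prefix 'w': factor to W → w W1 with W1 → W w | Start.

Start ::= W Start1 | v Start2; W ::= v v | w W1; Start1 ::= ε | w; Start2 ::= w | ε; W1 ::= W w | Start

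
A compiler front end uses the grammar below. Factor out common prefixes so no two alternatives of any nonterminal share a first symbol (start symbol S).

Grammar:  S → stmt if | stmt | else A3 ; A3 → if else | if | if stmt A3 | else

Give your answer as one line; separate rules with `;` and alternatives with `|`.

S has alternatives sharing prefix 'stmt': factor to S → stmt S' with S' → if | ε.
A3 has alternatives sharing prefix 'if': factor to A3 → if A3' with A3' → else | ε | stmt A3.

S → else A3 | stmt S'; A3 → else | if A3'; S' → if | ε; A3' → else | ε | stmt A3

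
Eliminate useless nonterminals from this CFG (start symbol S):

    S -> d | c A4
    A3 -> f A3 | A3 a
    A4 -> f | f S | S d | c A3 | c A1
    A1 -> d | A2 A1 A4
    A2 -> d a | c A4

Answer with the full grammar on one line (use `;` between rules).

Generating nonterminals: {A1, A2, A4, S}.
Reachable from S after that: {A1, A2, A4, S}.
Removed useless symbols: {A3} and every production mentioning them.

S -> d | c A4; A4 -> f | f S | S d | c A1; A1 -> d | A2 A1 A4; A2 -> d a | c A4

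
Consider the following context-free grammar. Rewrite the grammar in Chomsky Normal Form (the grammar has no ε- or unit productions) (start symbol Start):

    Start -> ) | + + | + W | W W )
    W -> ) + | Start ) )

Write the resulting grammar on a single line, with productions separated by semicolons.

Start -> ) | X1 X1 | X1 W | W Y1; W -> X2 X1 | Start Y2; X1 -> +; X2 -> ); Y1 -> W X2; Y2 -> X2 X2

Introduce a nonterminal for each terminal appearing in a rule of length ≥ 2: X1 → +, X2 → ).
Binarize each right-hand side of length ≥ 3 by chaining fresh nonterminals (Y1, Y2, …): affected rules were Start → W W X2; W → Start X2 X2.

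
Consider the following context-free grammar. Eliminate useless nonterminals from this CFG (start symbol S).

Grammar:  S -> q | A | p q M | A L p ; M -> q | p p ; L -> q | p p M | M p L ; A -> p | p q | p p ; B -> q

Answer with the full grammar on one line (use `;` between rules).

S -> q | A | p q M | A L p; M -> q | p p; L -> q | p p M | M p L; A -> p | p q | p p

Generating nonterminals: {A, B, L, M, S}.
Reachable from S after that: {A, L, M, S}.
Removed useless symbols: {B} and every production mentioning them.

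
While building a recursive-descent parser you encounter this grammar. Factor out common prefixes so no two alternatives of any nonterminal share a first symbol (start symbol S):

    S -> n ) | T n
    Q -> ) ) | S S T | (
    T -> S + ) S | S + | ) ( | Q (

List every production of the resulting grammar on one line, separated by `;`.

T has alternatives sharing prefix 'S +': factor to T → S + T' with T' → ) S | ε.

S -> n ) | T n; Q -> ) ) | S S T | (; T -> ) ( | Q ( | S + T'; T' -> ) S | ε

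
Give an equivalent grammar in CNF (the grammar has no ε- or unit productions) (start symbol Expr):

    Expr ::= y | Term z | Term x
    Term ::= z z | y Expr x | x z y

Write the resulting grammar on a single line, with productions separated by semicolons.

Introduce a nonterminal for each terminal appearing in a rule of length ≥ 2: X1 → z, X2 → x, X3 → y.
Binarize each right-hand side of length ≥ 3 by chaining fresh nonterminals (Y1, Y2, …): affected rules were Term → X3 Expr X2; Term → X2 X1 X3.

Expr ::= y | Term X1 | Term X2; Term ::= X1 X1 | X3 Y1 | X2 Y2; X1 ::= z; X2 ::= x; X3 ::= y; Y1 ::= Expr X2; Y2 ::= X1 X3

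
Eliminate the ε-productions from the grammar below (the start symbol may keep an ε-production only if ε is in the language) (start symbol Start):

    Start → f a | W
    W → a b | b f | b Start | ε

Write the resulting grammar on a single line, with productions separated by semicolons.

Start → f a | W | ε; W → a b | b f | b Start | b

Nullable nonterminals: {Start, W}.
ε ∈ L(G) since Start is nullable, so keep Start → ε.
Add the nullable-subset variants: W → b Start gives b Start | b.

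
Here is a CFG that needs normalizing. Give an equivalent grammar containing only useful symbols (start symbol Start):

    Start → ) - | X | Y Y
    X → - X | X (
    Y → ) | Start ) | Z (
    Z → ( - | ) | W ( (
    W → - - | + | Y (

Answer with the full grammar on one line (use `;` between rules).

Start → ) - | Y Y; Y → ) | Start ) | Z (; Z → ( - | ) | W ( (; W → - - | + | Y (

Generating nonterminals: {Start, W, Y, Z}.
Reachable from Start after that: {Start, W, Y, Z}.
Removed useless symbols: {X} and every production mentioning them.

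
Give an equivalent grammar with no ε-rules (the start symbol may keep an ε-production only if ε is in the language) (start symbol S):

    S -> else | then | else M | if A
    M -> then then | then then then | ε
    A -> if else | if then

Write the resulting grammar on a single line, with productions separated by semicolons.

The nullable symbols are {M}.
ε ∉ L(G), so no ε-production is kept.

S -> else | then | else M | if A; M -> then then | then then then; A -> if else | if then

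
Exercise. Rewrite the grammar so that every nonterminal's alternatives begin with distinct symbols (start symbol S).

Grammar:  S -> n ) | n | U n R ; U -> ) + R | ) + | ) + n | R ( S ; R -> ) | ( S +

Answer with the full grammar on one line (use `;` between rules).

S has alternatives sharing prefix 'n': factor to S → n S' with S' → ) | ε.
U has alternatives sharing prefix ') +': factor to U → ) + U' with U' → R | ε | n.

S -> U n R | n S'; U -> R ( S | ) + U'; R -> ) | ( S +; S' -> ) | ε; U' -> R | ε | n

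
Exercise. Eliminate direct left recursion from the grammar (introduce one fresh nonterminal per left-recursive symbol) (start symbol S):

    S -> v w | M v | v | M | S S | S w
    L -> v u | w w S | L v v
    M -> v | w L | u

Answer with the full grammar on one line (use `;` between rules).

S, L are directly left-recursive.
For S: α = {S, w}, β = {v w, M v, v, M}. Rewrite as S → β S' and S' → α S' | ε.
For L: α = {v v}, β = {v u, w w S}. Rewrite as L → β L' and L' → α L' | ε.

S -> v w S' | M v S' | v S' | M S'; L -> v u L' | w w S L'; M -> v | w L | u; S' -> S S' | w S' | ε; L' -> v v L' | ε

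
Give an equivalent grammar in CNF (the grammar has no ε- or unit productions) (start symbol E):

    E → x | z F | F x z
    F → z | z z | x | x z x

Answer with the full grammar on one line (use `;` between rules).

Introduce a nonterminal for each terminal appearing in a rule of length ≥ 2: X1 → z, X2 → x.
Binarize each right-hand side of length ≥ 3 by chaining fresh nonterminals (Y1, Y2, …): affected rules were E → F X2 X1; F → X2 X1 X2.

E → x | X1 F | F Y1; F → z | X1 X1 | x | X2 Y2; X1 → z; X2 → x; Y1 → X2 X1; Y2 → X1 X2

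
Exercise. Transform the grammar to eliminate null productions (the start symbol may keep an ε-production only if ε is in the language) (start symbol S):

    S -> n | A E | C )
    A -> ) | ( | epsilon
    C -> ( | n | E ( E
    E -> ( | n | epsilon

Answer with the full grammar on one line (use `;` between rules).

Nullable nonterminals: {A, E, S}.
ε ∈ L(G) since S is nullable, so keep S → ε.
Add the nullable-subset variants: S → A E gives A E | A | E. C → E ( E gives E ( E | E ( | ( E.

S -> n | A E | A | E | C ) | ε; A -> ) | (; C -> ( | n | E ( E | E ( | ( E; E -> ( | n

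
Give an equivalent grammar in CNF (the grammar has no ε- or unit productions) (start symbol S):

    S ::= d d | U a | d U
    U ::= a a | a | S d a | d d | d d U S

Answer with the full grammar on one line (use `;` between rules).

Introduce a nonterminal for each terminal appearing in a rule of length ≥ 2: X1 → d, X2 → a.
Binarize each right-hand side of length ≥ 3 by chaining fresh nonterminals (Y1, Y2, …): affected rules were U → S X1 X2; U → X1 X1 U S.

S ::= X1 X1 | U X2 | X1 U; U ::= X2 X2 | a | S Y1 | X1 X1 | X1 Y2; X1 ::= d; X2 ::= a; Y1 ::= X1 X2; Y2 ::= X1 Y3; Y3 ::= U S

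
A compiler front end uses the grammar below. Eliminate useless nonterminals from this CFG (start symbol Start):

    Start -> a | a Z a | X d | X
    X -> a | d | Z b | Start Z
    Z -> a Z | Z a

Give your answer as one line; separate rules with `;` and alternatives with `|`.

Start -> a | X d | X; X -> a | d

Generating nonterminals: {Start, X}.
Reachable from Start after that: {Start, X}.
Removed useless symbols: {Z} and every production mentioning them.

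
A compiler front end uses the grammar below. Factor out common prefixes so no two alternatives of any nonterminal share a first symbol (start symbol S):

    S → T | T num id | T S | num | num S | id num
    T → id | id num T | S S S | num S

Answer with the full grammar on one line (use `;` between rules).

S has alternatives sharing prefix 'T': factor to S → T S' with S' → ε | num id | S.
S has alternatives sharing prefix 'num': factor to S → num S'' with S'' → ε | S.
T has alternatives sharing prefix 'id': factor to T → id T' with T' → ε | num T.

S → id num | T S' | num S''; T → S S S | num S | id T'; S' → epsilon | num id | S; S'' → epsilon | S; T' → epsilon | num T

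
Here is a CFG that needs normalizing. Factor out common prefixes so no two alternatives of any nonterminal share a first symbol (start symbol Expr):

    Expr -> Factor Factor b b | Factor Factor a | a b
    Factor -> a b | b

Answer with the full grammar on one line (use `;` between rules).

Expr has alternatives sharing prefix 'Factor Factor': factor to Expr → Factor Factor Expr1 with Expr1 → b b | a.

Expr -> a b | Factor Factor Expr1; Factor -> a b | b; Expr1 -> b b | a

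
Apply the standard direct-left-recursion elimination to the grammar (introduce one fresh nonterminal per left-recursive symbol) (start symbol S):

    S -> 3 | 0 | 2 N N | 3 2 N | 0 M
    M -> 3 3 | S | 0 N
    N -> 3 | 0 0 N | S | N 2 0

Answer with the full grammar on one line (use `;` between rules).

S -> 3 | 0 | 2 N N | 3 2 N | 0 M; M -> 3 3 | S | 0 N; N -> 3 N' | 0 0 N N' | S N'; N' -> 2 0 N' | ε

N is directly left-recursive.
For N: α = {2 0}, β = {3, 0 0 N, S}. Rewrite as N → β N' and N' → α N' | ε.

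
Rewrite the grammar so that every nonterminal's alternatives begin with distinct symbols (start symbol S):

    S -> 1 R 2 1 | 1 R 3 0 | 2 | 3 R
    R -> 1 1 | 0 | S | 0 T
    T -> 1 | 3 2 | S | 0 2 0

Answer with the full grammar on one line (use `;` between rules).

S has alternatives sharing prefix '1 R': factor to S → 1 R S' with S' → 2 1 | 3 0.
R has alternatives sharing prefix '0': factor to R → 0 R' with R' → ε | T.

S -> 2 | 3 R | 1 R S'; R -> 1 1 | S | 0 R'; T -> 1 | 3 2 | S | 0 2 0; S' -> 2 1 | 3 0; R' -> ε | T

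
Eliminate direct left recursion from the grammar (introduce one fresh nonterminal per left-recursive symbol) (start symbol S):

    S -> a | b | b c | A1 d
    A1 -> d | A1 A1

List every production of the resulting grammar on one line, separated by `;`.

S -> a | b | b c | A1 d; A1 -> d A1'; A1' -> A1 A1' | ε

A1 is directly left-recursive.
For A1: α = {A1}, β = {d}. Rewrite as A1 → β A1' and A1' → α A1' | ε.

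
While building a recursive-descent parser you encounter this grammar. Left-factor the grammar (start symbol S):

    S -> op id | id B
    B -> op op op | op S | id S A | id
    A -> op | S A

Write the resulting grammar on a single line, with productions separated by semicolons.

S -> op id | id B; B -> op B' | id B''; A -> op | S A; B' -> op op | S; B'' -> S A | ε

B has alternatives sharing prefix 'op': factor to B → op B' with B' → op op | S.
B has alternatives sharing prefix 'id': factor to B → id B'' with B'' → S A | ε.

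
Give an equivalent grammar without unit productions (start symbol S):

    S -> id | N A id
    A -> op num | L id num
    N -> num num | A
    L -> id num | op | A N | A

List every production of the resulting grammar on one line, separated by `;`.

S -> id | N A id; A -> op num | L id num; N -> num num | op num | L id num; L -> id num | op | A N | op num | L id num

Unit pairs: L ⇒* {A}; N ⇒* {A}.
For every A with A ⇒* B via unit rules, add B's non-unit alternatives to A; then delete every rule of the form X → Y.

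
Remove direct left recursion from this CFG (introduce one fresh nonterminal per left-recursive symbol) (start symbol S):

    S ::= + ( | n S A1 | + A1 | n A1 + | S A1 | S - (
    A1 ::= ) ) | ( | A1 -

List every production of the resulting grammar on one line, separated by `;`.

S, A1 are directly left-recursive.
For S: α = {A1, - (}, β = {+ (, n S A1, + A1, n A1 +}. Rewrite as S → β S' and S' → α S' | ε.
For A1: α = {-}, β = {) ), (}. Rewrite as A1 → β A1' and A1' → α A1' | ε.

S ::= + ( S' | n S A1 S' | + A1 S' | n A1 + S'; A1 ::= ) ) A1' | ( A1'; S' ::= A1 S' | - ( S' | epsilon; A1' ::= - A1' | epsilon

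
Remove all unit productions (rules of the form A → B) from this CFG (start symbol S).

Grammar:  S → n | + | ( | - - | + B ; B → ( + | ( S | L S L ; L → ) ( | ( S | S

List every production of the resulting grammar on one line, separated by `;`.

Unit pairs: L ⇒* {S}.
For every A with A ⇒* B via unit rules, add B's non-unit alternatives to A; then delete every rule of the form X → Y.

S → n | + | ( | - - | + B; B → ( + | ( S | L S L; L → ) ( | ( S | n | + | ( | - - | + B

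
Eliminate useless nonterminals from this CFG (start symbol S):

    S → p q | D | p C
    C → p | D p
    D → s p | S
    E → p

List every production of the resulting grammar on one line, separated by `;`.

Generating nonterminals: {C, D, E, S}.
Reachable from S after that: {C, D, S}.
Removed useless symbols: {E} and every production mentioning them.

S → p q | D | p C; C → p | D p; D → s p | S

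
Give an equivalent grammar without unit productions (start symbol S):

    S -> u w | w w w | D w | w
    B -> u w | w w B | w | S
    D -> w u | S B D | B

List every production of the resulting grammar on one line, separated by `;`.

Unit pairs: B ⇒* {S}; D ⇒* {B, S}.
Replace each nonterminal's rules with the union of the non-unit rules of every nonterminal it unit-derives.

S -> u w | w w w | D w | w; B -> u w | w w B | w | w w w | D w; D -> u w | w w B | w | w w w | D w | w u | S B D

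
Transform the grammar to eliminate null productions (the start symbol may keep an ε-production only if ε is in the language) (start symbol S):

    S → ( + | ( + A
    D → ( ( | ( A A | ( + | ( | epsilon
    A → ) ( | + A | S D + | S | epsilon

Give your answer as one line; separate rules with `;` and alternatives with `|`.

Nullable set = {A, D}.
ε ∉ L(G), so no ε-production is kept.
For each production, add variants omitting each subset of nullable occurrences: D → ( A A gives ( A A | ( A | (. A → + A gives + A | +. A → S D + gives S D + | S +.

S → ( + | ( + A; D → ( ( | ( A A | ( A | ( | ( +; A → ) ( | + A | + | S D + | S + | S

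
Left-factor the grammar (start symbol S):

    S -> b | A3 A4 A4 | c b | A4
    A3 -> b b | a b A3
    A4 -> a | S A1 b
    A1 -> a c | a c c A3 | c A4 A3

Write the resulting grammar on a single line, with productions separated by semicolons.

S -> b | A3 A4 A4 | c b | A4; A3 -> b b | a b A3; A4 -> a | S A1 b; A1 -> c A4 A3 | a c A1'; A1' -> ε | c A3

A1 has alternatives sharing prefix 'a c': factor to A1 → a c A1' with A1' → ε | c A3.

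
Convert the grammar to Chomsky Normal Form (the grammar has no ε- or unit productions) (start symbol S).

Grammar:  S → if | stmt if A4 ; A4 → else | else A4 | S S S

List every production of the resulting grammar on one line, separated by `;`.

Introduce a nonterminal for each terminal appearing in a rule of length ≥ 2: X1 → stmt, X2 → if, X3 → else.
Binarize each right-hand side of length ≥ 3 by chaining fresh nonterminals (Y1, Y2, …): affected rules were S → X1 X2 A4; A4 → S S S.

S → if | X1 Y1; A4 → else | X3 A4 | S Y2; X1 → stmt; X2 → if; X3 → else; Y1 → X2 A4; Y2 → S S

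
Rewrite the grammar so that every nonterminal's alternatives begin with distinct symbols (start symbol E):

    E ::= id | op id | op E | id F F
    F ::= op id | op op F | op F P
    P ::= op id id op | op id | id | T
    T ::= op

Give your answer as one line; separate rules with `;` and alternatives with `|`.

E has alternatives sharing prefix 'id': factor to E → id E' with E' → ε | F F.
E has alternatives sharing prefix 'op': factor to E → op E'' with E'' → id | E.
F has alternatives sharing prefix 'op': factor to F → op F' with F' → id | op F | F P.
P has alternatives sharing prefix 'op id': factor to P → op id P' with P' → id op | ε.

E ::= id E' | op E''; F ::= op F'; P ::= id | T | op id P'; T ::= op; E' ::= eps | F F; E'' ::= id | E; F' ::= id | op F | F P; P' ::= id op | eps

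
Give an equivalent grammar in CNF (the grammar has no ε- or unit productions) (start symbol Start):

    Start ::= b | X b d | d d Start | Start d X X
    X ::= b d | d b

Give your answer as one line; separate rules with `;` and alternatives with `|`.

Introduce a nonterminal for each terminal appearing in a rule of length ≥ 2: X1 → b, X2 → d.
Binarize each right-hand side of length ≥ 3 by chaining fresh nonterminals (Y1, Y2, …): affected rules were Start → X X1 X2; Start → X2 X2 Start; Start → Start X2 X X.

Start ::= b | X Y1 | X2 Y2 | Start Y3; X ::= X1 X2 | X2 X1; X1 ::= b; X2 ::= d; Y1 ::= X1 X2; Y2 ::= X2 Start; Y3 ::= X2 Y4; Y4 ::= X X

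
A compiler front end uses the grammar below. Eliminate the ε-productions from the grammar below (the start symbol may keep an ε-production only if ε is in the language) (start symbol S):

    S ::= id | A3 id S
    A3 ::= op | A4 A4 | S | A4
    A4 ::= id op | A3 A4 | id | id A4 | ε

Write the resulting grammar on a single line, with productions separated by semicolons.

Nullable set = {A3, A4}.
ε ∉ L(G), so no ε-production is kept.
Add the nullable-subset variants: S → A3 id S gives A3 id S | id S. A3 → A4 A4 gives A4 A4 | A4. A4 → A3 A4 gives A3 A4 | A3.

S ::= id | A3 id S | id S; A3 ::= op | A4 A4 | A4 | S; A4 ::= id op | A3 A4 | A3 | id | id A4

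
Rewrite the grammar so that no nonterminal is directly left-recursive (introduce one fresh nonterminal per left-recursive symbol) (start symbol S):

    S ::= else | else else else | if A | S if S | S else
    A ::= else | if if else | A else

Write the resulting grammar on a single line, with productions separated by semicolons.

S ::= else S' | else else else S' | if A S'; A ::= else A' | if if else A'; S' ::= if S S' | else S' | ε; A' ::= else A' | ε

Directly left-recursive nonterminals: S, A.
For S: α = {if S, else}, β = {else, else else else, if A}. Rewrite as S → β S' and S' → α S' | ε.
For A: α = {else}, β = {else, if if else}. Rewrite as A → β A' and A' → α A' | ε.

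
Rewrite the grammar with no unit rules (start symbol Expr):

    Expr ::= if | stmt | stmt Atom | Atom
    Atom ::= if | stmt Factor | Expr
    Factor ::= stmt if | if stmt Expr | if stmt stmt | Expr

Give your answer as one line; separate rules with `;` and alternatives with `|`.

Unit pairs: Atom ⇒* {Expr}; Expr ⇒* {Atom}; Factor ⇒* {Atom, Expr}.
For every A with A ⇒* B via unit rules, add B's non-unit alternatives to A; then delete every rule of the form X → Y.

Expr ::= if | stmt Factor | stmt | stmt Atom; Atom ::= if | stmt Factor | stmt | stmt Atom; Factor ::= if | stmt Factor | stmt if | if stmt Expr | if stmt stmt | stmt | stmt Atom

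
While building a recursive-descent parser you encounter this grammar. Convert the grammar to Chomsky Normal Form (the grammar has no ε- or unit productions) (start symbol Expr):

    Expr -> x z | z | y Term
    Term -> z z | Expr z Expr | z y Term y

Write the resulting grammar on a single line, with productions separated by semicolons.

Introduce a nonterminal for each terminal appearing in a rule of length ≥ 2: X1 → x, X2 → z, X3 → y.
Binarize each right-hand side of length ≥ 3 by chaining fresh nonterminals (Y1, Y2, …): affected rules were Term → Expr X2 Expr; Term → X2 X3 Term X3.

Expr -> X1 X2 | z | X3 Term; Term -> X2 X2 | Expr Y1 | X2 Y2; X1 -> x; X2 -> z; X3 -> y; Y1 -> X2 Expr; Y2 -> X3 Y3; Y3 -> Term X3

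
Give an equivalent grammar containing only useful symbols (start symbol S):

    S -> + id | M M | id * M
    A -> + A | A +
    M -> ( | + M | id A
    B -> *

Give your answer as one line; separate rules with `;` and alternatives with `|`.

Generating nonterminals: {B, M, S}.
Reachable from S after that: {M, S}.
Removed useless symbols: {A, B} and every production mentioning them.

S -> + id | M M | id * M; M -> ( | + M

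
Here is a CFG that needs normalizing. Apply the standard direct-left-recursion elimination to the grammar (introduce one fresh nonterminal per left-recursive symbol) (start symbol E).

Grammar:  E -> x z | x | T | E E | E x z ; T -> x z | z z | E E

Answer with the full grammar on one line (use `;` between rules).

E -> x z E' | x E' | T E'; T -> x z | z z | E E; E' -> E E' | x z E' | epsilon

E is directly left-recursive.
For E: α = {E, x z}, β = {x z, x, T}. Rewrite as E → β E' and E' → α E' | ε.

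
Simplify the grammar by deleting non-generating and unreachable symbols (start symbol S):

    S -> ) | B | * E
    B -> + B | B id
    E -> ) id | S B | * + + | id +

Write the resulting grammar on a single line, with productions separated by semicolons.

S -> ) | * E; E -> ) id | * + + | id +

Generating nonterminals: {E, S}.
Reachable from S after that: {E, S}.
Removed useless symbols: {B} and every production mentioning them.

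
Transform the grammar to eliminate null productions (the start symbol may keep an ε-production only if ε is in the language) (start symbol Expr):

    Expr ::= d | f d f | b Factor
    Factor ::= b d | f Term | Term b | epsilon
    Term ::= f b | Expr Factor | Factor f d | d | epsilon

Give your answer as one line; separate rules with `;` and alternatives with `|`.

Nullable set = {Factor, Term}.
ε ∉ L(G), so no ε-production is kept.
Add the nullable-subset variants: Expr → b Factor gives b Factor | b. Factor → f Term gives f Term | f. Factor → Term b gives Term b | b. Term → Expr Factor gives Expr Factor | Expr.

Expr ::= d | f d f | b Factor | b; Factor ::= b d | f Term | f | Term b | b; Term ::= f b | Expr Factor | Expr | Factor f d | f d | d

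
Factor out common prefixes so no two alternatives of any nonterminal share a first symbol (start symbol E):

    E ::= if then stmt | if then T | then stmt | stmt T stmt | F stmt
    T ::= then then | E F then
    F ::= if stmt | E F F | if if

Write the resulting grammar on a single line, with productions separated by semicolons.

E has alternatives sharing prefix 'if then': factor to E → if then E' with E' → stmt | T.
F has alternatives sharing prefix 'if': factor to F → if F' with F' → stmt | if.

E ::= then stmt | stmt T stmt | F stmt | if then E'; T ::= then then | E F then; F ::= E F F | if F'; E' ::= stmt | T; F' ::= stmt | if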